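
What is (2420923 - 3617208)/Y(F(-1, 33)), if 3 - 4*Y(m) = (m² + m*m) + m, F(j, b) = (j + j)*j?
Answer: 4785140/7 ≈ 6.8359e+5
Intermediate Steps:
F(j, b) = 2*j² (F(j, b) = (2*j)*j = 2*j²)
Y(m) = ¾ - m²/2 - m/4 (Y(m) = ¾ - ((m² + m*m) + m)/4 = ¾ - ((m² + m²) + m)/4 = ¾ - (2*m² + m)/4 = ¾ - (m + 2*m²)/4 = ¾ + (-m²/2 - m/4) = ¾ - m²/2 - m/4)
(2420923 - 3617208)/Y(F(-1, 33)) = (2420923 - 3617208)/(¾ - (2*(-1)²)²/2 - (-1)²/2) = -1196285/(¾ - (2*1)²/2 - 1/2) = -1196285/(¾ - ½*2² - ¼*2) = -1196285/(¾ - ½*4 - ½) = -1196285/(¾ - 2 - ½) = -1196285/(-7/4) = -1196285*(-4/7) = 4785140/7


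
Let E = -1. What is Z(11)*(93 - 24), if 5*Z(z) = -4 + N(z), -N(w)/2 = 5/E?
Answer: 414/5 ≈ 82.800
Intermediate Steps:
N(w) = 10 (N(w) = -10/(-1) = -10*(-1) = -2*(-5) = 10)
Z(z) = 6/5 (Z(z) = (-4 + 10)/5 = (⅕)*6 = 6/5)
Z(11)*(93 - 24) = 6*(93 - 24)/5 = (6/5)*69 = 414/5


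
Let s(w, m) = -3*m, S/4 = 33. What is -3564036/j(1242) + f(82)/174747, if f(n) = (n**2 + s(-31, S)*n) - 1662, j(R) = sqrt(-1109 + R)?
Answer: -27410/174747 - 509148*sqrt(133)/19 ≈ -3.0904e+5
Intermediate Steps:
S = 132 (S = 4*33 = 132)
f(n) = -1662 + n**2 - 396*n (f(n) = (n**2 + (-3*132)*n) - 1662 = (n**2 - 396*n) - 1662 = -1662 + n**2 - 396*n)
-3564036/j(1242) + f(82)/174747 = -3564036/sqrt(-1109 + 1242) + (-1662 + 82**2 - 396*82)/174747 = -3564036*sqrt(133)/133 + (-1662 + 6724 - 32472)*(1/174747) = -509148*sqrt(133)/19 - 27410*1/174747 = -509148*sqrt(133)/19 - 27410/174747 = -27410/174747 - 509148*sqrt(133)/19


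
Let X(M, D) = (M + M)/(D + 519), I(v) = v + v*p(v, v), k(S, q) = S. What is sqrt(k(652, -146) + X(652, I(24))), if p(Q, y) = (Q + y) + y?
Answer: 2*sqrt(841403229)/2271 ≈ 25.546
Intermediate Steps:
p(Q, y) = Q + 2*y
I(v) = v + 3*v**2 (I(v) = v + v*(v + 2*v) = v + v*(3*v) = v + 3*v**2)
X(M, D) = 2*M/(519 + D) (X(M, D) = (2*M)/(519 + D) = 2*M/(519 + D))
sqrt(k(652, -146) + X(652, I(24))) = sqrt(652 + 2*652/(519 + 24*(1 + 3*24))) = sqrt(652 + 2*652/(519 + 24*(1 + 72))) = sqrt(652 + 2*652/(519 + 24*73)) = sqrt(652 + 2*652/(519 + 1752)) = sqrt(652 + 2*652/2271) = sqrt(652 + 2*652*(1/2271)) = sqrt(652 + 1304/2271) = sqrt(1481996/2271) = 2*sqrt(841403229)/2271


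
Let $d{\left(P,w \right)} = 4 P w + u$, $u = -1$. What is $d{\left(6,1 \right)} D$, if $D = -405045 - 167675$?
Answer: $-13172560$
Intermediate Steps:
$D = -572720$ ($D = -405045 - 167675 = -572720$)
$d{\left(P,w \right)} = -1 + 4 P w$ ($d{\left(P,w \right)} = 4 P w - 1 = -1 + 4 P w$)
$d{\left(6,1 \right)} D = \left(-1 + 4 \cdot 6 \cdot 1\right) \left(-572720\right) = \left(-1 + 24\right) \left(-572720\right) = 23 \left(-572720\right) = -13172560$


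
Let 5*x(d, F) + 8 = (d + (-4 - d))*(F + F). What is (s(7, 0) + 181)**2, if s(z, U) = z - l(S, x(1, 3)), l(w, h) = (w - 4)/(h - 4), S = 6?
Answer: 23941449/676 ≈ 35416.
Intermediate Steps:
x(d, F) = -8/5 - 8*F/5 (x(d, F) = -8/5 + ((d + (-4 - d))*(F + F))/5 = -8/5 + (-8*F)/5 = -8/5 - 8*F/5)
l(w, h) = (-4 + w)/(-4 + h)
s(z, U) = 5/26 + z (s(z, U) = z - (-4 + 6)/(-4 + (-8/5 - 8/5*3)) = z - 2/(-4 + (-8/5 - 24/5)) = z - 2/(-4 - 32/5) = z - 2/(-52/5) = z - (-5)*2/52 = z - 1*(-5/26) = z + 5/26 = 5/26 + z)
(s(7, 0) + 181)**2 = ((5/26 + 7) + 181)**2 = (187/26 + 181)**2 = (4893/26)**2 = 23941449/676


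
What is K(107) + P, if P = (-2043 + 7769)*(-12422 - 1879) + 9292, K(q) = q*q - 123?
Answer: -81866908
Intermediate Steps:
K(q) = -123 + q**2 (K(q) = q**2 - 123 = -123 + q**2)
P = -81878234 (P = 5726*(-14301) + 9292 = -81887526 + 9292 = -81878234)
K(107) + P = (-123 + 107**2) - 81878234 = (-123 + 11449) - 81878234 = 11326 - 81878234 = -81866908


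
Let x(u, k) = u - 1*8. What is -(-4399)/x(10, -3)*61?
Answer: 268339/2 ≈ 1.3417e+5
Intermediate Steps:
x(u, k) = -8 + u (x(u, k) = u - 8 = -8 + u)
-(-4399)/x(10, -3)*61 = -(-4399)/(-8 + 10)*61 = -(-4399)/2*61 = -83*(-53/2)*61 = (4399/2)*61 = 268339/2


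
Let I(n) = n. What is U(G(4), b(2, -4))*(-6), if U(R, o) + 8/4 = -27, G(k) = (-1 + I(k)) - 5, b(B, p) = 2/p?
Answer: 174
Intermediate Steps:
G(k) = -6 + k (G(k) = (-1 + k) - 5 = -6 + k)
U(R, o) = -29 (U(R, o) = -2 - 27 = -29)
U(G(4), b(2, -4))*(-6) = -29*(-6) = 174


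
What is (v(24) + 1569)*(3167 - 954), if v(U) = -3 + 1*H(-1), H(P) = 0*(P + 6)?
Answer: 3465558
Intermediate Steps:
H(P) = 0 (H(P) = 0*(6 + P) = 0)
v(U) = -3 (v(U) = -3 + 1*0 = -3 + 0 = -3)
(v(24) + 1569)*(3167 - 954) = (-3 + 1569)*(3167 - 954) = 1566*2213 = 3465558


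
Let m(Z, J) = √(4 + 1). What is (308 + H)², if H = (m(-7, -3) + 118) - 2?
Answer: (424 + √5)² ≈ 1.8168e+5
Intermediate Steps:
m(Z, J) = √5
H = 116 + √5 (H = (√5 + 118) - 2 = (118 + √5) - 2 = 116 + √5 ≈ 118.24)
(308 + H)² = (308 + (116 + √5))² = (424 + √5)²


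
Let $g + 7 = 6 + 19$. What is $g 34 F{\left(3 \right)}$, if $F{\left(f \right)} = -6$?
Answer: $-3672$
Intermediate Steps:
$g = 18$ ($g = -7 + \left(6 + 19\right) = -7 + 25 = 18$)
$g 34 F{\left(3 \right)} = 18 \cdot 34 \left(-6\right) = 612 \left(-6\right) = -3672$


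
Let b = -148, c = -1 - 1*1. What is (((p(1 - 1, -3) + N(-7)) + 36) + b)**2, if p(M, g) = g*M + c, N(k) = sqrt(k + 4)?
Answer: (-114 + I*sqrt(3))**2 ≈ 12993.0 - 394.91*I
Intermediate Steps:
c = -2 (c = -1 - 1 = -2)
N(k) = sqrt(4 + k)
p(M, g) = -2 + M*g (p(M, g) = g*M - 2 = M*g - 2 = -2 + M*g)
(((p(1 - 1, -3) + N(-7)) + 36) + b)**2 = ((((-2 + (1 - 1)*(-3)) + sqrt(4 - 7)) + 36) - 148)**2 = ((((-2 + 0*(-3)) + sqrt(-3)) + 36) - 148)**2 = ((((-2 + 0) + I*sqrt(3)) + 36) - 148)**2 = (((-2 + I*sqrt(3)) + 36) - 148)**2 = ((34 + I*sqrt(3)) - 148)**2 = (-114 + I*sqrt(3))**2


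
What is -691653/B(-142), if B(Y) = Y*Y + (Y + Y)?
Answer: -691653/19880 ≈ -34.791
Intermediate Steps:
B(Y) = Y**2 + 2*Y
-691653/B(-142) = -691653*(-1/(142*(2 - 142))) = -691653/((-142*(-140))) = -691653/19880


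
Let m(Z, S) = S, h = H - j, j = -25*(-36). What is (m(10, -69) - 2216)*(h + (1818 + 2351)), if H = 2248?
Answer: -12606345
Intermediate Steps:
j = 900
h = 1348 (h = 2248 - 1*900 = 2248 - 900 = 1348)
(m(10, -69) - 2216)*(h + (1818 + 2351)) = (-69 - 2216)*(1348 + (1818 + 2351)) = -2285*(1348 + 4169) = -2285*5517 = -12606345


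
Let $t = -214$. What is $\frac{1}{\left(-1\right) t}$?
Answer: $\frac{1}{214} \approx 0.0046729$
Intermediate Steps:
$\frac{1}{\left(-1\right) t} = \frac{1}{\left(-1\right) \left(-214\right)} = \frac{1}{214}$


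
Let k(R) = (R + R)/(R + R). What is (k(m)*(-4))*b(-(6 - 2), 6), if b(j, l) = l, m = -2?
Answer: -24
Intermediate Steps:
k(R) = 1 (k(R) = (2*R)/((2*R)) = (2*R)*(1/(2*R)) = 1)
(k(m)*(-4))*b(-(6 - 2), 6) = (1*(-4))*6 = -4*6 = -24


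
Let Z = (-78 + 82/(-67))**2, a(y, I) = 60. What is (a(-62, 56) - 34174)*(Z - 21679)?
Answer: 2358715885038/4489 ≈ 5.2544e+8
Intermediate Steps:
Z = 28174864/4489 (Z = (-78 + 82*(-1/67))**2 = (-78 - 82/67)**2 = (-5308/67)**2 = 28174864/4489 ≈ 6276.4)
(a(-62, 56) - 34174)*(Z - 21679) = (60 - 34174)*(28174864/4489 - 21679) = -34114*(-69142167/4489) = 2358715885038/4489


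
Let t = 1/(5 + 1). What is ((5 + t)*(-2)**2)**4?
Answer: 14776336/81 ≈ 1.8242e+5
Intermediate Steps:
t = 1/6 ≈ 0.16667
((5 + t)*(-2)**2)**4 = ((5 + 1/6)*(-2)**2)**4 = ((31/6)*4)**4 = (62/3)**4 = 14776336/81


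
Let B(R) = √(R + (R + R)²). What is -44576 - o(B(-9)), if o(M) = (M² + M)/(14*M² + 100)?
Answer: -40207615/902 - 3*√35/4510 ≈ -44576.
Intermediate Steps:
B(R) = √(R + 4*R²) (B(R) = √(R + (2*R)²) = √(R + 4*R²))
o(M) = (M + M²)/(100 + 14*M²)
-44576 - o(B(-9)) = -44576 - √(-9*(1 + 4*(-9)))*(1 + √(-9*(1 + 4*(-9))))/(2*(50 + 7*(√(-9*(1 + 4*(-9))))²)) = -44576 - √(-9*(1 - 36))*(1 + √(-9*(1 - 36)))/(2*(50 + 7*(√(-9*(1 - 36)))²)) = -44576 - √(-9*(-35))*(1 + √(-9*(-35)))/(2*(50 + 7*(√(-9*(-35)))²)) = -44576 - √315*(1 + √315)/(2*(50 + 7*(√315)²)) = -44576 - 3*√35*(1 + 3*√35)/(2*(50 + 7*(3*√35)²)) = -44576 - 3*√35*(1 + 3*√35)/(2*(50 + 7*315)) = -44576 - 3*√35*(1 + 3*√35)/(2*(50 + 2205)) = -44576 - 3*√35*(1 + 3*√35)/(2*2255) = -44576 - 3*√35*(1 + 3*√35)/4510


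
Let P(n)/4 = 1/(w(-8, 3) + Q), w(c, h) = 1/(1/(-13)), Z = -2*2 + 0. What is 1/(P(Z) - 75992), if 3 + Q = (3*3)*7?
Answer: -47/3571620 ≈ -1.3159e-5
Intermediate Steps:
Q = 60 (Q = -3 + (3*3)*7 = -3 + 9*7 = -3 + 63 = 60)
Z = -4 (Z = -4 + 0 = -4)
w(c, h) = -13 (w(c, h) = 1/(-1/13) = -13)
P(n) = 4/47 (P(n) = 4/(-13 + 60) = 4/47)
1/(P(Z) - 75992) = 1/(4/47 - 75992) = 1/(-3571620/47) = -47/3571620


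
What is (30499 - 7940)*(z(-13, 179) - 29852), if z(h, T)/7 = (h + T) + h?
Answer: -649270579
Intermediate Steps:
z(h, T) = 7*T + 14*h (z(h, T) = 7*((h + T) + h) = 7*((T + h) + h) = 7*(T + 2*h) = 7*T + 14*h)
(30499 - 7940)*(z(-13, 179) - 29852) = (30499 - 7940)*((7*179 + 14*(-13)) - 29852) = 22559*((1253 - 182) - 29852) = 22559*(1071 - 29852) = 22559*(-28781) = -649270579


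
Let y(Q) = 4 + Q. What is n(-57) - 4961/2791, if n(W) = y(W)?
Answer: -152884/2791 ≈ -54.777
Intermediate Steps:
n(W) = 4 + W
n(-57) - 4961/2791 = (4 - 57) - 4961/2791 = -53 - 4961*1/2791 = -53 - 4961/2791 = -152884/2791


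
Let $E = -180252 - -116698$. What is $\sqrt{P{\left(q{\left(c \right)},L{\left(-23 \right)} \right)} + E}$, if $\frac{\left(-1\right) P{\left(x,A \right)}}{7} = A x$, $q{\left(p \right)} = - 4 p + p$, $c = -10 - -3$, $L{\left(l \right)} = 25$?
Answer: $i \sqrt{67229} \approx 259.29 i$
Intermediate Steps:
$c = -7$ ($c = -10 + 3 = -7$)
$q{\left(p \right)} = - 3 p$
$P{\left(x,A \right)} = - 7 A x$
$E = -63554$ ($E = -180252 + 116698 = -63554$)
$\sqrt{P{\left(q{\left(c \right)},L{\left(-23 \right)} \right)} + E} = \sqrt{\left(-7\right) 25 \left(\left(-3\right) \left(-7\right)\right) - 63554} = \sqrt{\left(-7\right) 25 \cdot 21 - 63554} = \sqrt{-3675 - 63554} = \sqrt{-67229} = i \sqrt{67229}$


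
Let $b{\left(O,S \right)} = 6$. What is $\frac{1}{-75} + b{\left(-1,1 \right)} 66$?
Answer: $\frac{29699}{75} \approx 395.99$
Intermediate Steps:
$\frac{1}{-75} + b{\left(-1,1 \right)} 66 = \frac{1}{-75} + 6 \cdot 66 = - \frac{1}{75} + 396 = \frac{29699}{75}$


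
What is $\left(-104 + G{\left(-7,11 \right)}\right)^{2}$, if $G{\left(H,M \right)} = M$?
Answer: $8649$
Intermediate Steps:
$\left(-104 + G{\left(-7,11 \right)}\right)^{2} = \left(-104 + 11\right)^{2} = \left(-93\right)^{2} = 8649$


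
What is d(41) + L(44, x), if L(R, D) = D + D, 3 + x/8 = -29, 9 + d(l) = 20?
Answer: -501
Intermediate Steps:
d(l) = 11 (d(l) = -9 + 20 = 11)
x = -256 (x = -24 + 8*(-29) = -24 - 232 = -256)
L(R, D) = 2*D
d(41) + L(44, x) = 11 + 2*(-256) = 11 - 512 = -501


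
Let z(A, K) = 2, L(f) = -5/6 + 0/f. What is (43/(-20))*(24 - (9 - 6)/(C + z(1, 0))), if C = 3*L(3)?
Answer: -129/2 ≈ -64.500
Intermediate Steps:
L(f) = -⅚ (L(f) = -5*⅙ + 0 = -⅚ + 0 = -⅚)
C = -5/2 (C = 3*(-⅚) = -5/2 ≈ -2.5000)
(43/(-20))*(24 - (9 - 6)/(C + z(1, 0))) = (43/(-20))*(24 - (9 - 6)/(-5/2 + 2)) = (43*(-1/20))*(24 - 3/(-½)) = -43*(24 - 3*(-2))/20 = -43*(24 - 1*(-6))/20 = -43*(24 + 6)/20 = -43/20*30 = -129/2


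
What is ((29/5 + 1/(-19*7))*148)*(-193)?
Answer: -110028528/665 ≈ -1.6546e+5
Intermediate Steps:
((29/5 + 1/(-19*7))*148)*(-193) = ((29*(⅕) - 1/19*⅐)*148)*(-193) = ((29/5 - 1/133)*148)*(-193) = ((3852/665)*148)*(-193) = (570096/665)*(-193) = -110028528/665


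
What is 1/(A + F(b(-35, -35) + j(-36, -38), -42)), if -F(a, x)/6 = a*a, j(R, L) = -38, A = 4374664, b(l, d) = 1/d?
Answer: 1225/5348334034 ≈ 2.2904e-7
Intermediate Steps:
F(a, x) = -6*a² (F(a, x) = -6*a*a = -6*a²)
1/(A + F(b(-35, -35) + j(-36, -38), -42)) = 1/(4374664 - 6*(1/(-35) - 38)²) = 1/(4374664 - 6*(-1/35 - 38)²) = 1/(4374664 - 6*(-1331/35)²) = 1/(4374664 - 6*1771561/1225) = 1/(4374664 - 10629366/1225) = 1/(5348334034/1225) = 1225/5348334034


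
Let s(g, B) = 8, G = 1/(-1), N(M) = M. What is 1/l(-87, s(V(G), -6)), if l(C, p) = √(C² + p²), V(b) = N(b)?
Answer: √7633/7633 ≈ 0.011446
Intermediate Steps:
G = -1
V(b) = b
1/l(-87, s(V(G), -6)) = 1/(√((-87)² + 8²)) = 1/(√(7569 + 64)) = 1/(√7633) = √7633/7633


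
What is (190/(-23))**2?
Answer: 36100/529 ≈ 68.242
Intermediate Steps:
(190/(-23))**2 = (190*(-1/23))**2 = (-190/23)**2 = 36100/529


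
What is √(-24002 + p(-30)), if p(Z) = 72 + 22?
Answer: 2*I*√5977 ≈ 154.62*I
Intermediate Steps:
p(Z) = 94
√(-24002 + p(-30)) = √(-24002 + 94) = √(-23908) = 2*I*√5977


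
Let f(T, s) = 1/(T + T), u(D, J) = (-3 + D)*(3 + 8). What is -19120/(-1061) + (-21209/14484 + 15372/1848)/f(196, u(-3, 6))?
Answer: 114304193006/42260691 ≈ 2704.7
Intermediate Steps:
u(D, J) = -33 + 11*D (u(D, J) = (-3 + D)*11 = -33 + 11*D)
f(T, s) = 1/(2*T)
-19120/(-1061) + (-21209/14484 + 15372/1848)/f(196, u(-3, 6)) = -19120/(-1061) + (-21209/14484 + 15372/1848)/(((½)/196)) = -19120*(-1/1061) + (-21209*1/14484 + 15372*(1/1848))/(((½)*(1/196))) = 19120/1061 + (-21209/14484 + 183/22)/(1/392) = 19120/1061 + (1091987/159324)*392 = 19120/1061 + 107014726/39831 = 114304193006/42260691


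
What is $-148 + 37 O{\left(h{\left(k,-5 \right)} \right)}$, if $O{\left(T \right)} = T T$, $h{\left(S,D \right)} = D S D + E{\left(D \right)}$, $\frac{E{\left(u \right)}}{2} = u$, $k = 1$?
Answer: $8177$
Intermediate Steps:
$E{\left(u \right)} = 2 u$
$h{\left(S,D \right)} = 2 D + S D^{2}$ ($h{\left(S,D \right)} = D S D + 2 D = S D^{2} + 2 D = 2 D + S D^{2}$)
$O{\left(T \right)} = T^{2}$
$-148 + 37 O{\left(h{\left(k,-5 \right)} \right)} = -148 + 37 \left(- 5 \left(2 - 5\right)\right)^{2} = -148 + 37 \left(\left(-5\right) \left(-3\right)\right)^{2} = -148 + 37 \cdot 15^{2} = -148 + 37 \cdot 225 = -148 + 8325 = 8177$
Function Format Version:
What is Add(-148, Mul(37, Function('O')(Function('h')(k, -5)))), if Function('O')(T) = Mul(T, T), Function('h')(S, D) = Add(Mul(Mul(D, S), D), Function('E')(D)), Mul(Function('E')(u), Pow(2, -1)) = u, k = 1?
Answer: 8177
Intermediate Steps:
Function('E')(u) = Mul(2, u)
Function('h')(S, D) = Add(Mul(2, D), Mul(S, Pow(D, 2))) (Function('h')(S, D) = Add(Mul(Mul(D, S), D), Mul(2, D)) = Add(Mul(S, Pow(D, 2)), Mul(2, D)) = Add(Mul(2, D), Mul(S, Pow(D, 2))))
Function('O')(T) = Pow(T, 2)
Add(-148, Mul(37, Function('O')(Function('h')(k, -5)))) = Add(-148, Mul(37, Pow(Mul(-5, Add(2, Mul(-5, 1))), 2))) = Add(-148, Mul(37, Pow(Mul(-5, Add(2, -5)), 2))) = Add(-148, Mul(37, Pow(Mul(-5, -3), 2))) = Add(-148, Mul(37, Pow(15, 2))) = Add(-148, Mul(37, 225)) = Add(-148, 8325) = 8177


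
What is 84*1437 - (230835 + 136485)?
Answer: -246612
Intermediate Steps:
84*1437 - (230835 + 136485) = 120708 - 1*367320 = 120708 - 367320 = -246612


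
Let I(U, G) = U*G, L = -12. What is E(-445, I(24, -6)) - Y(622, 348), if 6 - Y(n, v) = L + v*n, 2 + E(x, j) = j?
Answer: 216292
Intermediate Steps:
I(U, G) = G*U
E(x, j) = -2 + j
Y(n, v) = 18 - n*v (Y(n, v) = 6 - (-12 + v*n) = 6 - (-12 + n*v) = 6 + (12 - n*v) = 18 - n*v)
E(-445, I(24, -6)) - Y(622, 348) = (-2 - 6*24) - (18 - 1*622*348) = (-2 - 144) - (18 - 216456) = -146 - 1*(-216438) = -146 + 216438 = 216292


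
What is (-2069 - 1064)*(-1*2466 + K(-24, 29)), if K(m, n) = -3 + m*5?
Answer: 8111337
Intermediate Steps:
K(m, n) = -3 + 5*m
(-2069 - 1064)*(-1*2466 + K(-24, 29)) = (-2069 - 1064)*(-1*2466 + (-3 + 5*(-24))) = -3133*(-2466 + (-3 - 120)) = -3133*(-2466 - 123) = -3133*(-2589) = 8111337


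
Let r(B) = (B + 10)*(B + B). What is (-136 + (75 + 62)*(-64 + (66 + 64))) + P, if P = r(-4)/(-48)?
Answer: 8907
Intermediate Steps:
r(B) = 2*B*(10 + B) (r(B) = (10 + B)*(2*B) = 2*B*(10 + B))
P = 1 (P = (2*(-4)*(10 - 4))/(-48) = (2*(-4)*6)*(-1/48) = -48*(-1/48) = 1)
(-136 + (75 + 62)*(-64 + (66 + 64))) + P = (-136 + (75 + 62)*(-64 + (66 + 64))) + 1 = (-136 + 137*(-64 + 130)) + 1 = (-136 + 137*66) + 1 = (-136 + 9042) + 1 = 8906 + 1 = 8907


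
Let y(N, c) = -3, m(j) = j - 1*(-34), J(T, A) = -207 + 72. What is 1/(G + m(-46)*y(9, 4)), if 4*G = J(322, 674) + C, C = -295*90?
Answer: -4/26541 ≈ -0.00015071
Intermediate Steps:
J(T, A) = -135
m(j) = 34 + j (m(j) = j + 34 = 34 + j)
C = -26550
G = -26685/4 (G = (-135 - 26550)/4 = (¼)*(-26685) = -26685/4 ≈ -6671.3)
1/(G + m(-46)*y(9, 4)) = 1/(-26685/4 + (34 - 46)*(-3)) = 1/(-26685/4 - 12*(-3)) = 1/(-26685/4 + 36) = 1/(-26541/4) = -4/26541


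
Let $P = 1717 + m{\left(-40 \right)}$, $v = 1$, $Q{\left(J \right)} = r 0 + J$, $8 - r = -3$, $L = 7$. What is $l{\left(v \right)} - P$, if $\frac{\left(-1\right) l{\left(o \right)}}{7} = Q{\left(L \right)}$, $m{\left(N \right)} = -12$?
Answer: $-1754$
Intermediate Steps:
$r = 11$ ($r = 8 - -3 = 8 + 3 = 11$)
$Q{\left(J \right)} = J$ ($Q{\left(J \right)} = 11 \cdot 0 + J = 0 + J = J$)
$l{\left(o \right)} = -49$ ($l{\left(o \right)} = \left(-7\right) 7 = -49$)
$P = 1705$ ($P = 1717 - 12 = 1705$)
$l{\left(v \right)} - P = -49 - 1705 = -1754$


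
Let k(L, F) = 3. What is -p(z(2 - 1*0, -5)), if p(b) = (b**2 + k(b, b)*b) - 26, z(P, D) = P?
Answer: 16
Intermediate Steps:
p(b) = -26 + b**2 + 3*b (p(b) = (b**2 + 3*b) - 26 = -26 + b**2 + 3*b)
-p(z(2 - 1*0, -5)) = -(-26 + (2 - 1*0)**2 + 3*(2 - 1*0)) = -(-26 + (2 + 0)**2 + 3*(2 + 0)) = -(-26 + 2**2 + 3*2) = -(-26 + 4 + 6) = -1*(-16) = 16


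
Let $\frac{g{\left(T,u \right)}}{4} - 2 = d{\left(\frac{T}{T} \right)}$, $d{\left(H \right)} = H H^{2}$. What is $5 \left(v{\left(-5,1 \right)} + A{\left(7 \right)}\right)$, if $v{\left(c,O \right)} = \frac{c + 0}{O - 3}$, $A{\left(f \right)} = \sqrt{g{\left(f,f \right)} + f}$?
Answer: $\frac{25}{2} + 5 \sqrt{19} \approx 34.294$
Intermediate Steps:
$d{\left(H \right)} = H^{3}$
$g{\left(T,u \right)} = 12$ ($g{\left(T,u \right)} = 8 + 4 \left(\frac{T}{T}\right)^{3} = 8 + 4 \cdot 1^{3} = 8 + 4 \cdot 1 = 8 + 4 = 12$)
$A{\left(f \right)} = \sqrt{12 + f}$
$v{\left(c,O \right)} = \frac{c}{-3 + O}$
$5 \left(v{\left(-5,1 \right)} + A{\left(7 \right)}\right) = 5 \left(- \frac{5}{-3 + 1} + \sqrt{12 + 7}\right) = 5 \left(- \frac{5}{-2} + \sqrt{19}\right) = 5 \left(\left(-5\right) \left(- \frac{1}{2}\right) + \sqrt{19}\right) = 5 \left(\frac{5}{2} + \sqrt{19}\right) = \frac{25}{2} + 5 \sqrt{19}$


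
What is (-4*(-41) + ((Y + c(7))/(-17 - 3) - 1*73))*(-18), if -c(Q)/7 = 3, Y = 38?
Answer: -16227/10 ≈ -1622.7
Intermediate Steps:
c(Q) = -21 (c(Q) = -7*3 = -21)
(-4*(-41) + ((Y + c(7))/(-17 - 3) - 1*73))*(-18) = (-4*(-41) + ((38 - 21)/(-17 - 3) - 1*73))*(-18) = (164 + (17/(-20) - 73))*(-18) = (164 + (17*(-1/20) - 73))*(-18) = (164 + (-17/20 - 73))*(-18) = (164 - 1477/20)*(-18) = (1803/20)*(-18) = -16227/10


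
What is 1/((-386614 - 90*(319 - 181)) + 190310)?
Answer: -1/208724 ≈ -4.7910e-6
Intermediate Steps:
1/((-386614 - 90*(319 - 181)) + 190310) = 1/((-386614 - 90*138) + 190310) = 1/((-386614 - 12420) + 190310) = 1/(-399034 + 190310) = 1/(-208724) = -1/208724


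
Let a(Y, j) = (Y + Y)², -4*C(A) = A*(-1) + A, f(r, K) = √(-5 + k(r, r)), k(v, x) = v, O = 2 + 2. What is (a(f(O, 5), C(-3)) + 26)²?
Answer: 484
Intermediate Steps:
O = 4
f(r, K) = √(-5 + r)
C(A) = 0 (C(A) = -(A*(-1) + A)/4 = -(-A + A)/4 = -¼*0 = 0)
a(Y, j) = 4*Y² (a(Y, j) = (2*Y)² = 4*Y²)
(a(f(O, 5), C(-3)) + 26)² = (4*(√(-5 + 4))² + 26)² = (4*(√(-1))² + 26)² = (4*I² + 26)² = (4*(-1) + 26)² = (-4 + 26)² = 22² = 484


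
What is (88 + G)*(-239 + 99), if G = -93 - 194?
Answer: 27860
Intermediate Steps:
G = -287
(88 + G)*(-239 + 99) = (88 - 287)*(-239 + 99) = -199*(-140) = 27860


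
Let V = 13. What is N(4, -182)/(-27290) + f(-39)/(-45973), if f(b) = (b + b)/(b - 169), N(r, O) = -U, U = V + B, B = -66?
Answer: -9787211/5018412680 ≈ -0.0019503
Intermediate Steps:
U = -53 (U = 13 - 66 = -53)
N(r, O) = 53 (N(r, O) = -1*(-53) = 53)
f(b) = 2*b/(-169 + b) (f(b) = (2*b)/(-169 + b) = 2*b/(-169 + b))
N(4, -182)/(-27290) + f(-39)/(-45973) = 53/(-27290) + (2*(-39)/(-169 - 39))/(-45973) = 53*(-1/27290) + (2*(-39)/(-208))*(-1/45973) = -53/27290 + (2*(-39)*(-1/208))*(-1/45973) = -53/27290 + (3/8)*(-1/45973) = -53/27290 - 3/367784 = -9787211/5018412680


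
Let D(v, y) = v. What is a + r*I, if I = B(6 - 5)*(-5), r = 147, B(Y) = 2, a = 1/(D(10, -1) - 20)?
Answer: -14701/10 ≈ -1470.1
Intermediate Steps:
a = -⅒ (a = 1/(10 - 20) = 1/(-10) = -⅒ ≈ -0.10000)
I = -10 (I = 2*(-5) = -10)
a + r*I = -⅒ + 147*(-10) = -⅒ - 1470 = -14701/10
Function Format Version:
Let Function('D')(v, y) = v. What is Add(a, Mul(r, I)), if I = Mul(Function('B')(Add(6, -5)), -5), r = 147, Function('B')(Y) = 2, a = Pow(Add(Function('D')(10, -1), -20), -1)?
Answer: Rational(-14701, 10) ≈ -1470.1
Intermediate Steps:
a = Rational(-1, 10) (a = Pow(Add(10, -20), -1) = Pow(-10, -1) = Rational(-1, 10) ≈ -0.10000)
I = -10 (I = Mul(2, -5) = -10)
Add(a, Mul(r, I)) = Add(Rational(-1, 10), Mul(147, -10)) = Add(Rational(-1, 10), -1470) = Rational(-14701, 10)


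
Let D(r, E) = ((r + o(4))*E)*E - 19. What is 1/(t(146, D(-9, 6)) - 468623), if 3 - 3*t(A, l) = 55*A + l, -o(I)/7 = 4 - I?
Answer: -3/1413553 ≈ -2.1223e-6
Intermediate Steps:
o(I) = -28 + 7*I (o(I) = -7*(4 - I) = -28 + 7*I)
D(r, E) = -19 + r*E**2 (D(r, E) = ((r + (-28 + 7*4))*E)*E - 19 = ((r + (-28 + 28))*E)*E - 19 = ((r + 0)*E)*E - 19 = (r*E)*E - 19 = (E*r)*E - 19 = r*E**2 - 19 = -19 + r*E**2)
t(A, l) = 1 - 55*A/3 - l/3 (t(A, l) = 1 - (55*A + l)/3 = 1 - (l + 55*A)/3 = 1 + (-55*A/3 - l/3) = 1 - 55*A/3 - l/3)
1/(t(146, D(-9, 6)) - 468623) = 1/((1 - 55/3*146 - (-19 - 9*6**2)/3) - 468623) = 1/((1 - 8030/3 - (-19 - 9*36)/3) - 468623) = 1/((1 - 8030/3 - (-19 - 324)/3) - 468623) = 1/((1 - 8030/3 - 1/3*(-343)) - 468623) = 1/((1 - 8030/3 + 343/3) - 468623) = 1/(-7684/3 - 468623) = 1/(-1413553/3) = -3/1413553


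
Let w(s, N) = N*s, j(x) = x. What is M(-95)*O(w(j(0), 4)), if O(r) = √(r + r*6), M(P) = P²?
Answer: 0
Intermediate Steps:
O(r) = √7*√r (O(r) = √(r + 6*r) = √(7*r) = √7*√r)
M(-95)*O(w(j(0), 4)) = (-95)²*(√7*√(4*0)) = 9025*(√7*√0) = 9025*(√7*0) = 9025*0 = 0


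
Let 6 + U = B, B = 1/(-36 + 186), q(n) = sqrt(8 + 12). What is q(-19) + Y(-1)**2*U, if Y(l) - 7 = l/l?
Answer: -28768/75 + 2*sqrt(5) ≈ -379.10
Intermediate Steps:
q(n) = 2*sqrt(5) (q(n) = sqrt(20) = 2*sqrt(5))
Y(l) = 8 (Y(l) = 7 + l/l = 7 + 1 = 8)
B = 1/150 ≈ 0.0066667
U = -899/150 (U = -6 + 1/150 = -899/150 ≈ -5.9933)
q(-19) + Y(-1)**2*U = 2*sqrt(5) + 8**2*(-899/150) = 2*sqrt(5) + 64*(-899/150) = 2*sqrt(5) - 28768/75 = -28768/75 + 2*sqrt(5)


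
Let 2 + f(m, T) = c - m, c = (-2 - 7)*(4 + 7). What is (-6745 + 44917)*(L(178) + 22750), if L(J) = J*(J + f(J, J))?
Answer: 182156784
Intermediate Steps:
c = -99 (c = -9*11 = -99)
f(m, T) = -101 - m (f(m, T) = -2 + (-99 - m) = -101 - m)
L(J) = -101*J (L(J) = J*(J + (-101 - J)) = J*(-101) = -101*J)
(-6745 + 44917)*(L(178) + 22750) = (-6745 + 44917)*(-101*178 + 22750) = 38172*(-17978 + 22750) = 38172*4772 = 182156784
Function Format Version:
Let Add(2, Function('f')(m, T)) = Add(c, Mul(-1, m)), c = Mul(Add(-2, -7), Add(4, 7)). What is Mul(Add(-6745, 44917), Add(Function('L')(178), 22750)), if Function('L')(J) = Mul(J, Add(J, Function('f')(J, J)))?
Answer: 182156784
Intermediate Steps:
c = -99 (c = Mul(-9, 11) = -99)
Function('f')(m, T) = Add(-101, Mul(-1, m)) (Function('f')(m, T) = Add(-2, Add(-99, Mul(-1, m))) = Add(-101, Mul(-1, m)))
Function('L')(J) = Mul(-101, J) (Function('L')(J) = Mul(J, Add(J, Add(-101, Mul(-1, J)))) = Mul(J, -101) = Mul(-101, J))
Mul(Add(-6745, 44917), Add(Function('L')(178), 22750)) = Mul(Add(-6745, 44917), Add(Mul(-101, 178), 22750)) = Mul(38172, Add(-17978, 22750)) = Mul(38172, 4772) = 182156784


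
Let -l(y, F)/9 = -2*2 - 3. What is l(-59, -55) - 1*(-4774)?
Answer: 4837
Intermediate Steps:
l(y, F) = 63 (l(y, F) = -9*(-2*2 - 3) = -9*(-4 - 3) = -9*(-7) = 63)
l(-59, -55) - 1*(-4774) = 63 - 1*(-4774) = 63 + 4774 = 4837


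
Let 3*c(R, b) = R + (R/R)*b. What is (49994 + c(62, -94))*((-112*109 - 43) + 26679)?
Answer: 2163478600/3 ≈ 7.2116e+8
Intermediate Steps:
c(R, b) = R/3 + b/3 (c(R, b) = (R + (R/R)*b)/3 = (R + 1*b)/3 = (R + b)/3 = R/3 + b/3)
(49994 + c(62, -94))*((-112*109 - 43) + 26679) = (49994 + ((1/3)*62 + (1/3)*(-94)))*((-112*109 - 43) + 26679) = (49994 + (62/3 - 94/3))*((-12208 - 43) + 26679) = (49994 - 32/3)*(-12251 + 26679) = (149950/3)*14428 = 2163478600/3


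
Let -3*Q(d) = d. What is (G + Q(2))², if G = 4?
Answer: 100/9 ≈ 11.111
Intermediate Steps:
Q(d) = -d/3
(G + Q(2))² = (4 - ⅓*2)² = (4 - ⅔)² = (10/3)² = 100/9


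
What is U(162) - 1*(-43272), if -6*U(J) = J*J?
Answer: 38898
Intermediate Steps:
U(J) = -J²/6 (U(J) = -J*J/6 = -J²/6)
U(162) - 1*(-43272) = -⅙*162² - 1*(-43272) = -⅙*26244 + 43272 = -4374 + 43272 = 38898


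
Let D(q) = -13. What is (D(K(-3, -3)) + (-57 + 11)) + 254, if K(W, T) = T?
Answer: 195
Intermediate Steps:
(D(K(-3, -3)) + (-57 + 11)) + 254 = (-13 + (-57 + 11)) + 254 = (-13 - 46) + 254 = -59 + 254 = 195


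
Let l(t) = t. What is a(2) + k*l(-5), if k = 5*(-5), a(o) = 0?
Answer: 125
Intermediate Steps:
k = -25
a(2) + k*l(-5) = 0 - 25*(-5) = 0 + 125 = 125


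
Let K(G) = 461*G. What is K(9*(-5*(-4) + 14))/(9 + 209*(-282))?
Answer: -47022/19643 ≈ -2.3938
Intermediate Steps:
K(9*(-5*(-4) + 14))/(9 + 209*(-282)) = (461*(9*(-5*(-4) + 14)))/(9 + 209*(-282)) = (461*(9*(20 + 14)))/(9 - 58938) = (461*(9*34))/(-58929) = (461*306)*(-1/58929) = 141066*(-1/58929) = -47022/19643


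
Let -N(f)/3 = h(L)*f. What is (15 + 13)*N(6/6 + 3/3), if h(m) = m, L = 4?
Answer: -672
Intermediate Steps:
N(f) = -12*f
(15 + 13)*N(6/6 + 3/3) = (15 + 13)*(-12*(6/6 + 3/3)) = 28*(-12*(6*(1/6) + 3*(1/3))) = 28*(-12*(1 + 1)) = 28*(-12*2) = 28*(-24) = -672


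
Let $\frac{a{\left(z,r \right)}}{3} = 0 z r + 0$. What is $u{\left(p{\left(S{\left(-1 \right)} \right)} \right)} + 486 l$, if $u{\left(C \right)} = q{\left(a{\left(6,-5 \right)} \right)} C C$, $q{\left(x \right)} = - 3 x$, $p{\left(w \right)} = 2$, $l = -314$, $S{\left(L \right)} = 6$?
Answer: $-152604$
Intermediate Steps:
$a{\left(z,r \right)} = 0$ ($a{\left(z,r \right)} = 3 \left(0 z r + 0\right) = 3 \left(0 r + 0\right) = 3 \left(0 + 0\right) = 3 \cdot 0 = 0$)
$u{\left(C \right)} = 0$ ($u{\left(C \right)} = \left(-3\right) 0 C C = 0 C^{2} = 0$)
$u{\left(p{\left(S{\left(-1 \right)} \right)} \right)} + 486 l = 0 + 486 \left(-314\right) = 0 - 152604 = -152604$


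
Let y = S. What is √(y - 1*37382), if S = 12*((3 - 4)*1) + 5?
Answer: 11*I*√309 ≈ 193.36*I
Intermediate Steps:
S = -7 (S = 12*(-1*1) + 5 = 12*(-1) + 5 = -12 + 5 = -7)
y = -7
√(y - 1*37382) = √(-7 - 1*37382) = √(-7 - 37382) = √(-37389) = 11*I*√309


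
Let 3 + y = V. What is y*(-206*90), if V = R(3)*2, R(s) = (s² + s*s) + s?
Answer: -723060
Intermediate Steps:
R(s) = s + 2*s² (R(s) = (s² + s²) + s = 2*s² + s = s + 2*s²)
V = 42 (V = (3*(1 + 2*3))*2 = (3*(1 + 6))*2 = (3*7)*2 = 21*2 = 42)
y = 39 (y = -3 + 42 = 39)
y*(-206*90) = 39*(-206*90) = 39*(-18540) = -723060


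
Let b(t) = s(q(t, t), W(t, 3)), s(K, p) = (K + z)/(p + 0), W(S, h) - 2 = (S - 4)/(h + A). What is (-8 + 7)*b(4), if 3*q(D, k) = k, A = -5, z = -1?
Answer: -⅙ ≈ -0.16667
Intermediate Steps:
W(S, h) = 2 + (-4 + S)/(-5 + h) (W(S, h) = 2 + (S - 4)/(h - 5) = 2 + (-4 + S)/(-5 + h))
q(D, k) = k/3
s(K, p) = (-1 + K)/p (s(K, p) = (K - 1)/(p + 0) = (-1 + K)/p)
b(t) = (-1 + t/3)/(4 - t/2) (b(t) = (-1 + t/3)/(((-14 + t + 2*3)/(-5 + 3))) = (-1 + t/3)/(((-14 + t + 6)/(-2))) = (-1 + t/3)/((-(-8 + t)/2)) = (-1 + t/3)/(4 - t/2))
(-8 + 7)*b(4) = (-8 + 7)*(2*(3 - 1*4)/(3*(-8 + 4))) = -2*(3 - 4)/(3*(-4)) = -2*(-1)*(-1)/(3*4) = -1*⅙ = -⅙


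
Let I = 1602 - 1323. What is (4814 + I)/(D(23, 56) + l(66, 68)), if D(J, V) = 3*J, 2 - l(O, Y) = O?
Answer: 5093/5 ≈ 1018.6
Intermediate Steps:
I = 279
l(O, Y) = 2 - O
(4814 + I)/(D(23, 56) + l(66, 68)) = (4814 + 279)/(3*23 + (2 - 1*66)) = 5093/(69 + (2 - 66)) = 5093/(69 - 64) = 5093/5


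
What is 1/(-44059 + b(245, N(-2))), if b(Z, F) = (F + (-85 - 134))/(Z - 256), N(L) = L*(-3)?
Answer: -11/484436 ≈ -2.2707e-5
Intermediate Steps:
N(L) = -3*L
b(Z, F) = (-219 + F)/(-256 + Z) (b(Z, F) = (F - 219)/(-256 + Z) = (-219 + F)/(-256 + Z))
1/(-44059 + b(245, N(-2))) = 1/(-44059 + (-219 - 3*(-2))/(-256 + 245)) = 1/(-44059 + (-219 + 6)/(-11)) = 1/(-44059 - 1/11*(-213)) = 1/(-44059 + 213/11) = 1/(-484436/11) = -11/484436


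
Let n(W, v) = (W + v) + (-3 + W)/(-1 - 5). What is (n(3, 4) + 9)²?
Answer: 256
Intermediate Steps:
n(W, v) = ½ + v + 5*W/6 (n(W, v) = (W + v) + (-3 + W)/(-6) = (W + v) + (-3 + W)*(-⅙) = (W + v) + (½ - W/6) = ½ + v + 5*W/6)
(n(3, 4) + 9)² = ((½ + 4 + (⅚)*3) + 9)² = ((½ + 4 + 5/2) + 9)² = (7 + 9)² = 16² = 256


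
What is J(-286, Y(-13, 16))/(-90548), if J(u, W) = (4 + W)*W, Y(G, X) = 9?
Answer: -117/90548 ≈ -0.0012921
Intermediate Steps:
J(u, W) = W*(4 + W)
J(-286, Y(-13, 16))/(-90548) = (9*(4 + 9))/(-90548) = (9*13)*(-1/90548) = 117*(-1/90548) = -117/90548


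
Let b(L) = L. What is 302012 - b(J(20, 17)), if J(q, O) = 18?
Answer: 301994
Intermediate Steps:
302012 - b(J(20, 17)) = 302012 - 1*18 = 302012 - 18 = 301994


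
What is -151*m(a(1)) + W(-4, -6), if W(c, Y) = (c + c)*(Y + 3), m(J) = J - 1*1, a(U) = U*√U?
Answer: 24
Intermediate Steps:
a(U) = U^(3/2)
m(J) = -1 + J (m(J) = J - 1 = -1 + J)
W(c, Y) = 2*c*(3 + Y) (W(c, Y) = (2*c)*(3 + Y) = 2*c*(3 + Y))
-151*m(a(1)) + W(-4, -6) = -151*(-1 + 1^(3/2)) + 2*(-4)*(3 - 6) = -151*(-1 + 1) + 2*(-4)*(-3) = -151*0 + 24 = 0 + 24 = 24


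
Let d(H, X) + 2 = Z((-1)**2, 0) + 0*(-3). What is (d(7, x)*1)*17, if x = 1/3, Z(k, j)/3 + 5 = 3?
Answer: -136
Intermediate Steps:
Z(k, j) = -6 (Z(k, j) = -15 + 3*3 = -15 + 9 = -6)
x = 1/3 ≈ 0.33333
d(H, X) = -8 (d(H, X) = -2 + (-6 + 0*(-3)) = -2 + (-6 + 0) = -2 - 6 = -8)
(d(7, x)*1)*17 = -8*1*17 = -8*17 = -136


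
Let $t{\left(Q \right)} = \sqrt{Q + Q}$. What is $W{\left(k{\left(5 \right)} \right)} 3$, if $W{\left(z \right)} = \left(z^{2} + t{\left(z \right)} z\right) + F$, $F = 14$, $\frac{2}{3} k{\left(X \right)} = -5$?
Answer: $\frac{843}{4} - \frac{45 i \sqrt{15}}{2} \approx 210.75 - 87.142 i$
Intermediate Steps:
$k{\left(X \right)} = - \frac{15}{2}$ ($k{\left(X \right)} = \frac{3}{2} \left(-5\right) = - \frac{15}{2}$)
$t{\left(Q \right)} = \sqrt{2} \sqrt{Q}$ ($t{\left(Q \right)} = \sqrt{2 Q} = \sqrt{2} \sqrt{Q}$)
$W{\left(z \right)} = 14 + z^{2} + \sqrt{2} z^{\frac{3}{2}}$ ($W{\left(z \right)} = \left(z^{2} + \sqrt{2} \sqrt{z} z\right) + 14 = \left(z^{2} + \sqrt{2} z^{\frac{3}{2}}\right) + 14 = 14 + z^{2} + \sqrt{2} z^{\frac{3}{2}}$)
$W{\left(k{\left(5 \right)} \right)} 3 = \left(14 + \left(- \frac{15}{2}\right)^{2} + \sqrt{2} \left(- \frac{15}{2}\right)^{\frac{3}{2}}\right) 3 = \left(14 + \frac{225}{4} + \sqrt{2} \left(- \frac{15 i \sqrt{30}}{4}\right)\right) 3 = \left(14 + \frac{225}{4} - \frac{15 i \sqrt{15}}{2}\right) 3 = \left(\frac{281}{4} - \frac{15 i \sqrt{15}}{2}\right) 3 = \frac{843}{4} - \frac{45 i \sqrt{15}}{2}$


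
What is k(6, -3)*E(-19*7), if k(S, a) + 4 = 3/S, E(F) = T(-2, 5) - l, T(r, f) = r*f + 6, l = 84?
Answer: 308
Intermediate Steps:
T(r, f) = 6 + f*r (T(r, f) = f*r + 6 = 6 + f*r)
E(F) = -88 (E(F) = (6 + 5*(-2)) - 1*84 = (6 - 10) - 84 = -4 - 84 = -88)
k(S, a) = -4 + 3/S
k(6, -3)*E(-19*7) = (-4 + 3/6)*(-88) = (-4 + 3*(1/6))*(-88) = (-4 + 1/2)*(-88) = -7/2*(-88) = 308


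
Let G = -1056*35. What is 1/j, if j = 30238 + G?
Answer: -1/6722 ≈ -0.00014877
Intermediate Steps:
G = -36960
j = -6722 (j = 30238 - 36960 = -6722)
1/j = 1/(-6722) = -1/6722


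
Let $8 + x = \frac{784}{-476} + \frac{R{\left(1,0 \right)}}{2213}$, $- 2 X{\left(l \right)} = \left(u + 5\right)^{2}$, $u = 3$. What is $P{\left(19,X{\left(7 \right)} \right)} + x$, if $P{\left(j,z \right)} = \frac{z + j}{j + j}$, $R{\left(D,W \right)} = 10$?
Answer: $- \frac{14274029}{1429598} \approx -9.9846$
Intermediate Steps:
$X{\left(l \right)} = -32$ ($X{\left(l \right)} = - \frac{\left(3 + 5\right)^{2}}{2} = - \frac{8^{2}}{2} = \left(- \frac{1}{2}\right) 64 = -32$)
$P{\left(j,z \right)} = \frac{j + z}{2 j}$
$x = - \frac{362762}{37621}$ ($x = -8 + \left(\frac{784}{-476} + \frac{10}{2213}\right) = -8 + \left(784 \left(- \frac{1}{476}\right) + 10 \cdot \frac{1}{2213}\right) = -8 + \left(- \frac{28}{17} + \frac{10}{2213}\right) = -8 - \frac{61794}{37621} = - \frac{362762}{37621} \approx -9.6425$)
$P{\left(19,X{\left(7 \right)} \right)} + x = \frac{19 - 32}{2 \cdot 19} - \frac{362762}{37621} = \frac{1}{2} \cdot \frac{1}{19} \left(-13\right) - \frac{362762}{37621} = - \frac{13}{38} - \frac{362762}{37621} = - \frac{14274029}{1429598}$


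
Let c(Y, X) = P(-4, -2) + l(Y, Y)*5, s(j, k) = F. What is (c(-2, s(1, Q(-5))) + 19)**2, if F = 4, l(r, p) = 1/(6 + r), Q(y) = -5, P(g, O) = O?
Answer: 5329/16 ≈ 333.06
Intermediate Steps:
s(j, k) = 4
c(Y, X) = -2 + 5/(6 + Y)
(c(-2, s(1, Q(-5))) + 19)**2 = ((-7 - 2*(-2))/(6 - 2) + 19)**2 = ((-7 + 4)/4 + 19)**2 = ((1/4)*(-3) + 19)**2 = (-3/4 + 19)**2 = (73/4)**2 = 5329/16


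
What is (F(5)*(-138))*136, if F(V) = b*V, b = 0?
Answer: 0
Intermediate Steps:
F(V) = 0 (F(V) = 0*V = 0)
(F(5)*(-138))*136 = (0*(-138))*136 = 0*136 = 0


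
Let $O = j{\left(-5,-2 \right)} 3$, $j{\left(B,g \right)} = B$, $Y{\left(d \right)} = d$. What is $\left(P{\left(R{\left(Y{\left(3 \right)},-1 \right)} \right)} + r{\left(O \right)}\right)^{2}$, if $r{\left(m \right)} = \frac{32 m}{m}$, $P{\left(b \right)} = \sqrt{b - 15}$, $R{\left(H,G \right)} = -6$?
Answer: $\left(32 + i \sqrt{21}\right)^{2} \approx 1003.0 + 293.28 i$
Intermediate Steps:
$P{\left(b \right)} = \sqrt{-15 + b}$
$O = -15$ ($O = \left(-5\right) 3 = -15$)
$r{\left(m \right)} = 32$
$\left(P{\left(R{\left(Y{\left(3 \right)},-1 \right)} \right)} + r{\left(O \right)}\right)^{2} = \left(\sqrt{-15 - 6} + 32\right)^{2} = \left(\sqrt{-21} + 32\right)^{2} = \left(i \sqrt{21} + 32\right)^{2} = \left(32 + i \sqrt{21}\right)^{2}$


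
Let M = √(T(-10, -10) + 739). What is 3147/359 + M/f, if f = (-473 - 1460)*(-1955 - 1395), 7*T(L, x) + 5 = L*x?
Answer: 3147/359 + √9219/22664425 ≈ 8.7660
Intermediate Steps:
T(L, x) = -5/7 + L*x/7 (T(L, x) = -5/7 + (L*x)/7 = -5/7 + L*x/7)
f = 6475550 (f = -1933*(-3350) = 6475550)
M = 2*√9219/7 (M = √((-5/7 + (⅐)*(-10)*(-10)) + 739) = √((-5/7 + 100/7) + 739) = √(95/7 + 739) = √(5268/7) = 2*√9219/7 ≈ 27.433)
3147/359 + M/f = 3147/359 + (2*√9219/7)/6475550 = 3147*(1/359) + (2*√9219/7)*(1/6475550) = 3147/359 + √9219/22664425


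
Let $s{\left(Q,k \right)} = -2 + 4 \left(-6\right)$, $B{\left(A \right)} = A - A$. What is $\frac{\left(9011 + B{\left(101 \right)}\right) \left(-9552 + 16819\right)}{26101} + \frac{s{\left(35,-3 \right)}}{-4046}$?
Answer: $\frac{3080751648}{1227961} \approx 2508.8$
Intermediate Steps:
$B{\left(A \right)} = 0$
$s{\left(Q,k \right)} = -26$ ($s{\left(Q,k \right)} = -2 - 24 = -26$)
$\frac{\left(9011 + B{\left(101 \right)}\right) \left(-9552 + 16819\right)}{26101} + \frac{s{\left(35,-3 \right)}}{-4046} = \frac{\left(9011 + 0\right) \left(-9552 + 16819\right)}{26101} - \frac{26}{-4046} = 9011 \cdot 7267 \cdot \frac{1}{26101} - - \frac{13}{2023} = 65482937 \cdot \frac{1}{26101} + \frac{13}{2023} = \frac{1522859}{607} + \frac{13}{2023} = \frac{3080751648}{1227961}$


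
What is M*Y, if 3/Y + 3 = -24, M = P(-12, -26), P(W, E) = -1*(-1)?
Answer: -⅑ ≈ -0.11111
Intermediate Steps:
P(W, E) = 1
M = 1
Y = -⅑ (Y = 3/(-3 - 24) = 3/(-27) = 3*(-1/27) = -⅑ ≈ -0.11111)
M*Y = 1*(-⅑) = -⅑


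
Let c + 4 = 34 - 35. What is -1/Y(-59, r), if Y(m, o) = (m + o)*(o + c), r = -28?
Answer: -1/2871 ≈ -0.00034831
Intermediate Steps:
c = -5 (c = -4 + (34 - 35) = -4 - 1 = -5)
Y(m, o) = (-5 + o)*(m + o) (Y(m, o) = (m + o)*(o - 5) = (m + o)*(-5 + o) = (-5 + o)*(m + o))
-1/Y(-59, r) = -1/((-28)² - 5*(-59) - 5*(-28) - 59*(-28)) = -1/(784 + 295 + 140 + 1652) = -1/2871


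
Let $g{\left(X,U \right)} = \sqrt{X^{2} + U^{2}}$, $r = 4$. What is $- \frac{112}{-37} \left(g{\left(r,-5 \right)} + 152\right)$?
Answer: $\frac{17024}{37} + \frac{112 \sqrt{41}}{37} \approx 479.49$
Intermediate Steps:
$g{\left(X,U \right)} = \sqrt{U^{2} + X^{2}}$
$- \frac{112}{-37} \left(g{\left(r,-5 \right)} + 152\right) = - \frac{112}{-37} \left(\sqrt{\left(-5\right)^{2} + 4^{2}} + 152\right) = \left(-112\right) \left(- \frac{1}{37}\right) \left(\sqrt{25 + 16} + 152\right) = \frac{112 \left(\sqrt{41} + 152\right)}{37} = \frac{112 \left(152 + \sqrt{41}\right)}{37} = \frac{17024}{37} + \frac{112 \sqrt{41}}{37}$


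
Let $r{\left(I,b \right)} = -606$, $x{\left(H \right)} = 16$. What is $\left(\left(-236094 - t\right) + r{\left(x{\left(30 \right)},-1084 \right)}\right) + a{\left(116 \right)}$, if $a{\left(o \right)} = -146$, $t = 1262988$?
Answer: $-1499834$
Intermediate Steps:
$\left(\left(-236094 - t\right) + r{\left(x{\left(30 \right)},-1084 \right)}\right) + a{\left(116 \right)} = \left(\left(-236094 - 1262988\right) - 606\right) - 146 = \left(-1499082 - 606\right) - 146 = -1499688 - 146 = -1499834$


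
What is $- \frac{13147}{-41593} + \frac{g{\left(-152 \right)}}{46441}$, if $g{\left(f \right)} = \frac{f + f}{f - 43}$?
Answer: $\frac{119071810537}{376666000035} \approx 0.31612$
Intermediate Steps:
$g{\left(f \right)} = \frac{2 f}{-43 + f}$
$- \frac{13147}{-41593} + \frac{g{\left(-152 \right)}}{46441} = - \frac{13147}{-41593} + \frac{2 \left(-152\right) \frac{1}{-43 - 152}}{46441} = \left(-13147\right) \left(- \frac{1}{41593}\right) + 2 \left(-152\right) \frac{1}{-195} \cdot \frac{1}{46441} = \frac{13147}{41593} + 2 \left(-152\right) \left(- \frac{1}{195}\right) \frac{1}{46441} = \frac{13147}{41593} + \frac{304}{195} \cdot \frac{1}{46441} = \frac{13147}{41593} + \frac{304}{9055995} = \frac{119071810537}{376666000035}$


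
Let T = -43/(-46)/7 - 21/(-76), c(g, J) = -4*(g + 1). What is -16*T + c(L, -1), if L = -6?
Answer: 41120/3059 ≈ 13.442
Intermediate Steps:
c(g, J) = -4 - 4*g (c(g, J) = -4*(1 + g) = -4 - 4*g)
T = 5015/12236 (T = -43*(-1/46)*(⅐) - 21*(-1/76) = (43/46)*(⅐) + 21/76 = 43/322 + 21/76 = 5015/12236 ≈ 0.40986)
-16*T + c(L, -1) = -16*5015/12236 + (-4 - 4*(-6)) = -20060/3059 + (-4 + 24) = -20060/3059 + 20 = 41120/3059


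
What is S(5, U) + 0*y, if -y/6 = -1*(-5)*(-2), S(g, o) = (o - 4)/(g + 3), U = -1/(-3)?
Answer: -11/24 ≈ -0.45833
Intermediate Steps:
U = ⅓ (U = -1*(-⅓) = ⅓ ≈ 0.33333)
S(g, o) = (-4 + o)/(3 + g)
y = 60 (y = -6*(-1*(-5))*(-2) = -30*(-2) = -6*(-10) = 60)
S(5, U) + 0*y = (-4 + ⅓)/(3 + 5) + 0*60 = -11/3/8 + 0 = (⅛)*(-11/3) + 0 = -11/24 + 0 = -11/24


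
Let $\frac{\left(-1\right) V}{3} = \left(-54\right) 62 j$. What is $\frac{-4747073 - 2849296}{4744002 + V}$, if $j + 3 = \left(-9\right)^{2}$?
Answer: $- \frac{230193}{167498} \approx -1.3743$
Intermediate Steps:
$j = 78$ ($j = -3 + \left(-9\right)^{2} = -3 + 81 = 78$)
$V = 783432$ ($V = - 3 \left(-54\right) 62 \cdot 78 = - 3 \left(\left(-3348\right) 78\right) = \left(-3\right) \left(-261144\right) = 783432$)
$\frac{-4747073 - 2849296}{4744002 + V} = \frac{-4747073 - 2849296}{4744002 + 783432} = - \frac{7596369}{5527434} = \left(-7596369\right) \frac{1}{5527434} = - \frac{230193}{167498}$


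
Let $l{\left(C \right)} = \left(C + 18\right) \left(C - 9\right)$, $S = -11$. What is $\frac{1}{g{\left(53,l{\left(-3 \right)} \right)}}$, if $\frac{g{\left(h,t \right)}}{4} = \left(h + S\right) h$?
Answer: $\frac{1}{8904} \approx 0.00011231$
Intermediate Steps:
$l{\left(C \right)} = \left(-9 + C\right) \left(18 + C\right)$ ($l{\left(C \right)} = \left(18 + C\right) \left(-9 + C\right) = \left(-9 + C\right) \left(18 + C\right)$)
$g{\left(h,t \right)} = 4 h \left(-11 + h\right)$ ($g{\left(h,t \right)} = 4 \left(h - 11\right) h = 4 \left(-11 + h\right) h = 4 h \left(-11 + h\right)$)
$\frac{1}{g{\left(53,l{\left(-3 \right)} \right)}} = \frac{1}{4 \cdot 53 \left(-11 + 53\right)} = \frac{1}{4 \cdot 53 \cdot 42} = \frac{1}{8904}$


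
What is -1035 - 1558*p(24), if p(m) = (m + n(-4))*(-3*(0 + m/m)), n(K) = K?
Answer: 92445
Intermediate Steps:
p(m) = 12 - 3*m (p(m) = (m - 4)*(-3*(0 + m/m)) = (-4 + m)*(-3*(0 + 1)) = (-4 + m)*(-3*1) = (-4 + m)*(-3) = 12 - 3*m)
-1035 - 1558*p(24) = -1035 - 1558*(12 - 3*24) = -1035 - 1558*(12 - 72) = -1035 - 1558*(-60) = -1035 + 93480 = 92445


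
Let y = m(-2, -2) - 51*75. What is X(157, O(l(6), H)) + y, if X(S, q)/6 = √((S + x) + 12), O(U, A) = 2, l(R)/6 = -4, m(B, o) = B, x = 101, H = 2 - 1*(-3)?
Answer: -3827 + 18*√30 ≈ -3728.4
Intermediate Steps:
H = 5 (H = 2 + 3 = 5)
l(R) = -24 (l(R) = 6*(-4) = -24)
X(S, q) = 6*√(113 + S) (X(S, q) = 6*√((S + 101) + 12) = 6*√((101 + S) + 12) = 6*√(113 + S))
y = -3827 (y = -2 - 51*75 = -2 - 3825 = -3827)
X(157, O(l(6), H)) + y = 6*√(113 + 157) - 3827 = 6*√270 - 3827 = 6*(3*√30) - 3827 = 18*√30 - 3827 = -3827 + 18*√30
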